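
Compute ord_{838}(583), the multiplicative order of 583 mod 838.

The order of 583 must divide φ(838) = φ(2)·φ(419) = 1·418 = 418 = 2 · 11 · 19.
Divisors of 418: 1, 2, 11, 19, 22, 38, 209, 418.
Test each divisor d:
583^1 ≡ 583 (mod 838)
583^2 ≡ 499 (mod 838)
583^11 ≡ 329 (mod 838)
583^19 ≡ 129 (mod 838)
583^22 ≡ 139 (mod 838)
583^38 ≡ 719 (mod 838)
583^209 ≡ 1 (mod 838) ✓
So ord_838(583) = 209.

209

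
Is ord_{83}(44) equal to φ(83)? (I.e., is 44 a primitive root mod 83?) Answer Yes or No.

No

φ(83) = 83 − 1 = 82 = 2 · 41.
An element g generates (Z/83Z)^× iff g^(82/q) ≢ 1 (mod 83) for each prime q ∈ {2, 41}.
44^41 ≡ 1 (mod 83)  [q = 2: ≡ 1 ✗]
44^2 ≡ 27 (mod 83)  [q = 41: ≢ 1 ✓]
44^41 ≡ 1 shows ord(44) | 41, strictly less than φ(83); not a primitive root.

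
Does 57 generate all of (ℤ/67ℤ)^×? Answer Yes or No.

φ(67) = 67 − 1 = 66 = 2 · 3 · 11.
An element g generates (Z/67Z)^× iff g^(66/q) ≢ 1 (mod 67) for each prime q ∈ {2, 3, 11}.
57^33 ≡ 66 (mod 67)  [q = 2: ≢ 1 ✓]
57^22 ≡ 37 (mod 67)  [q = 3: ≢ 1 ✓]
57^6 ≡ 25 (mod 67)  [q = 11: ≢ 1 ✓]
None equal 1, so ord_67(57) = 66: 57 is a primitive root.

Yes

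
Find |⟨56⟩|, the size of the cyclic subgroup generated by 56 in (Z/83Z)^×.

82

ord(56) | φ(83) = 83 − 1 = 82 = 2 · 41.
Divisors of 82: 1, 2, 41, 82.
Compute 56^d (mod 83) for the divisors d until we hit 1:
56^1 ≡ 56
56^2 ≡ 65
56^41 ≡ 82
56^82 ≡ 1
Therefore the multiplicative order of 56 modulo 83 is 82.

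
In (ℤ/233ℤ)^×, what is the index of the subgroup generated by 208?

The order of 208 must divide φ(233) = 233 − 1 = 232 = 2^3 · 29.
Divisors of 232: 1, 2, 4, 8, 29, 58, 116, 232.
Evaluate successive powers at the divisors of 232:
208^1 ≡ 208
208^2 ≡ 159
208^4 ≡ 117
208^8 ≡ 175
208^29 ≡ 89
208^58 ≡ 232
208^116 ≡ 1
So ord_233(208) = 116, hence |⟨208⟩| = 116.
Index = |(Z/233Z)^×| / |⟨208⟩| = 232 / 116 = 2.

2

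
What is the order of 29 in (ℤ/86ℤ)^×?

42

By Lagrange's theorem, ord_86(29) divides φ(86) = φ(2)·φ(43) = 1·42 = 42 = 2 · 3 · 7.
Divisors of 42: 1, 2, 3, 6, 7, 14, 21, 42.
Compute 29^d (mod 86) for the divisors d until we hit 1:
29^1 ≡ 29 (mod 86)
29^2 ≡ 67 (mod 86)
29^3 ≡ 51 (mod 86)
29^6 ≡ 21 (mod 86)
29^7 ≡ 7 (mod 86)
29^14 ≡ 49 (mod 86)
29^21 ≡ 85 (mod 86)
29^42 ≡ 1 (mod 86) ✓
Therefore the multiplicative order of 29 modulo 86 is 42.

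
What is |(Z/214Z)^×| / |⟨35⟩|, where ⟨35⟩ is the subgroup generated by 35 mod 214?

Since 35 ∈ (Z/214Z)^×, its order divides φ(214) = φ(2)·φ(107) = 1·106 = 106 = 2 · 53.
Divisors of 106: 1, 2, 53, 106.
Evaluate successive powers at the divisors of 106:
35^1 ≡ 35 (mod 214)
35^2 ≡ 155 (mod 214)
35^53 ≡ 1 (mod 214) ✓
Thus |⟨35⟩| = ord(35) = 53.
The index is φ(214) / ord(35) = 106 / 53 = 2.

2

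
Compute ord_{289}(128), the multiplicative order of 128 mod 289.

136

Since 128 ∈ (Z/289Z)^×, its order divides φ(289) = φ(17^2) = 17·(17−1) = 272 = 2^4 · 17.
Divisors of 272: 1, 2, 4, 8, 16, 17, 34, 68, 136, 272.
Check 128^d mod 289 for each divisor in increasing order:
128^1 ≡ 128
128^2 ≡ 200
128^4 ≡ 118
128^8 ≡ 52
128^16 ≡ 103
128^17 ≡ 179
128^34 ≡ 251
128^68 ≡ 288
128^136 ≡ 1
The smallest such exponent is 136, so the order of 128 is 136.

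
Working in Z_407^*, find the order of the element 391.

90

ord(391) | φ(407) = φ(11·37) = (11−1)·(37−1) = 10·36 = 360 = 2^3 · 3^2 · 5.
Divisors of 360: 1, 2, 3, 4, 5, 6, 8, 9, 10, 12, 15, 18, 20, 24, 30, 36, 40, 45, 60, 72, 90, 120, 180, 360.
Test each divisor d:
391^1 ≡ 391 (mod 407)
391^2 ≡ 256 (mod 407)
391^3 ≡ 381 (mod 407)
391^4 ≡ 9 (mod 407)
391^5 ≡ 263 (mod 407)
391^6 ≡ 269 (mod 407)
391^8 ≡ 81 (mod 407)
391^9 ≡ 332 (mod 407)
391^10 ≡ 386 (mod 407)
391^12 ≡ 322 (mod 407)
391^15 ≡ 175 (mod 407)
391^18 ≡ 334 (mod 407)
391^20 ≡ 34 (mod 407)
391^24 ≡ 306 (mod 407)
391^30 ≡ 100 (mod 407)
391^36 ≡ 38 (mod 407)
391^40 ≡ 342 (mod 407)
391^45 ≡ 406 (mod 407)
391^60 ≡ 232 (mod 407)
391^72 ≡ 223 (mod 407)
391^90 ≡ 1 (mod 407) ✓
Therefore the multiplicative order of 391 modulo 407 is 90.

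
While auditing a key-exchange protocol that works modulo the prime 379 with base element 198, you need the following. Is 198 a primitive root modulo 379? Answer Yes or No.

No

φ(379) = 379 − 1 = 378 = 2 · 3^3 · 7.
It suffices to check that the order of 198 is not a proper divisor of 378: compute 198^(378/q) for q ∈ {2, 3, 7}.
198^189 ≡ 1 (mod 379)  [q = 2: ≡ 1 ✗]
198^126 ≡ 1 (mod 379)  [q = 3: ≡ 1 ✗]
198^54 ≡ 86 (mod 379)  [q = 7: ≢ 1 ✓]
198^189 ≡ 1 shows ord(198) | 189, strictly less than φ(379); not a primitive root.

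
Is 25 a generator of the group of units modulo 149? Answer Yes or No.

No

φ(149) = 149 − 1 = 148 = 2^2 · 37.
An element g generates (Z/149Z)^× iff g^(148/q) ≢ 1 (mod 149) for each prime q ∈ {2, 37}.
25^74 ≡ 1 (mod 149)  [q = 2: ≡ 1 ✗]
25^4 ≡ 96 (mod 149)  [q = 37: ≢ 1 ✓]
Since 25^74 ≡ 1, the order of 25 divides 74 < 148, so 25 is not a primitive root.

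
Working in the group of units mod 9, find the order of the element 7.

The order of 7 must divide φ(9) = φ(3^2) = 3·(3−1) = 6 = 2 · 3.
Divisors of 6: 1, 2, 3, 6.
Compute 7^d (mod 9) for the divisors d until we hit 1:
7^1 ≡ 7
7^2 ≡ 4
7^3 ≡ 1
So ord_9(7) = 3.

3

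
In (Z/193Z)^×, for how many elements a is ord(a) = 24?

8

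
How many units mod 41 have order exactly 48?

φ(41) = 41 − 1 = 40 = 2^3 · 5.
In a cyclic group of order 40, there are φ(d) elements of order d for each divisor d of 40, and zero for non-divisors.
Here 40 is not a multiple of 48, so there are no elements of order 48.

0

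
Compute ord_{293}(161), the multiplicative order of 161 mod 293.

The order of 161 must divide φ(293) = 293 − 1 = 292 = 2^2 · 73.
Divisors of 292: 1, 2, 4, 73, 146, 292.
Test each divisor d:
161^1 ≡ 161 (mod 293)
161^2 ≡ 137 (mod 293)
161^4 ≡ 17 (mod 293)
161^73 ≡ 1 (mod 293) ✓
Therefore the multiplicative order of 161 modulo 293 is 73.

73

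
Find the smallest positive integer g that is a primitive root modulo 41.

φ(41) = 41 − 1 = 40 = 2^3 · 5.
g is a primitive root iff g^(40/q) ≢ 1 (mod 41) for each prime q ∈ {2, 5}.
g = 2: 2^20 ≡ 1 — hits 1, so not a primitive root.
g = 3: 3^20 ≡ 40; 3^8 ≡ 1 — hits 1, so not a primitive root.
g = 4: 4^20 ≡ 1 — hits 1, so not a primitive root.
g = 5: 5^20 ≡ 1 — hits 1, so not a primitive root.
g = 6: 6^20 ≡ 40; 6^8 ≡ 10 — none is 1, so 6 is a primitive root.
The smallest primitive root modulo 41 is 6.

6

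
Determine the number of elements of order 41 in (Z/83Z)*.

40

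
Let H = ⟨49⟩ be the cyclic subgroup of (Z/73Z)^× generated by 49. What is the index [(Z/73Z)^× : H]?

6

Since 49 ∈ (Z/73Z)^×, its order divides φ(73) = 73 − 1 = 72 = 2^3 · 3^2.
Divisors of 72: 1, 2, 3, 4, 6, 8, 9, 12, 18, 24, 36, 72.
Compute 49^d (mod 73) for the divisors d until we hit 1:
49^1 ≡ 49 (mod 73)
49^2 ≡ 65 (mod 73)
49^3 ≡ 46 (mod 73)
49^4 ≡ 64 (mod 73)
49^6 ≡ 72 (mod 73)
49^8 ≡ 8 (mod 73)
49^9 ≡ 27 (mod 73)
49^12 ≡ 1 (mod 73) ✓
So ord_73(49) = 12, hence |⟨49⟩| = 12.
[(Z/73Z)^× : ⟨49⟩] = 72/12 = 6.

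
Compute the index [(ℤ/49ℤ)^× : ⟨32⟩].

2

By Lagrange's theorem, ord_49(32) divides φ(49) = φ(7^2) = 7·(7−1) = 42 = 2 · 3 · 7.
Divisors of 42: 1, 2, 3, 6, 7, 14, 21, 42.
Test each divisor d:
32^1 ≡ 32 (mod 49)
32^2 ≡ 44 (mod 49)
32^3 ≡ 36 (mod 49)
32^6 ≡ 22 (mod 49)
32^7 ≡ 18 (mod 49)
32^14 ≡ 30 (mod 49)
32^21 ≡ 1 (mod 49) ✓
So ord_49(32) = 21, hence |⟨32⟩| = 21.
[(Z/49Z)^× : ⟨32⟩] = 42/21 = 2.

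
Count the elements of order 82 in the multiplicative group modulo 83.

φ(83) = 83 − 1 = 82 = 2 · 41.
(Z/83Z)^× is cyclic (|G| = 82); a cyclic group of order m has exactly φ(d) elements of each order d | m, and none otherwise.
82 = 2 · 41 divides 82, and φ(82) = 40.

40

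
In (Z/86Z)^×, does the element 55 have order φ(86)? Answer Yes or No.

Yes

φ(86) = φ(2)·φ(43) = 1·42 = 42 = 2 · 3 · 7.
Test 55^(42/q) mod 86 for each prime factor q of 42:
55^21 ≡ 85 (mod 86)  [q = 2: ≢ 1 ✓]
55^14 ≡ 79 (mod 86)  [q = 3: ≢ 1 ✓]
55^6 ≡ 21 (mod 86)  [q = 7: ≢ 1 ✓]
None equal 1, so ord_86(55) = 42: 55 is a primitive root.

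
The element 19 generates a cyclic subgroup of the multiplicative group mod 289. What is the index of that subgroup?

2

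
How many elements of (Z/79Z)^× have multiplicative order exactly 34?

φ(79) = 79 − 1 = 78 = 2 · 3 · 13.
In a cyclic group of order 78, there are φ(d) elements of order d for each divisor d of 78, and zero for non-divisors.
Here 78 is not a multiple of 34, so there are no elements of order 34.

0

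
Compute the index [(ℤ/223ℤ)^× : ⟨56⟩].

By Lagrange's theorem, ord_223(56) divides φ(223) = 223 − 1 = 222 = 2 · 3 · 37.
Divisors of 222: 1, 2, 3, 6, 37, 74, 111, 222.
Check 56^d mod 223 for each divisor in increasing order:
56^1 ≡ 56 (mod 223)
56^2 ≡ 14 (mod 223)
56^3 ≡ 115 (mod 223)
56^6 ≡ 68 (mod 223)
56^37 ≡ 1 (mod 223) ✓
The order of 56 is 37, so the subgroup it generates has 37 elements.
Index = |(Z/223Z)^×| / |⟨56⟩| = 222 / 37 = 6.

6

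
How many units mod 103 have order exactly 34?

16

φ(103) = 103 − 1 = 102 = 2 · 3 · 17.
Since (Z/103Z)^× is cyclic of order 102, the number of elements of order d is φ(d) when d | 102 and 0 otherwise.
34 = 2 · 17 divides 102, and φ(34) = 16.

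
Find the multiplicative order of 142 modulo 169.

26

By Lagrange's theorem, ord_169(142) divides φ(169) = φ(13^2) = 13·(13−1) = 156 = 2^2 · 3 · 13.
Divisors of 156: 1, 2, 3, 4, 6, 12, 13, 26, 39, 52, 78, 156.
Test each divisor d:
142^1 ≡ 142 (mod 169)
142^2 ≡ 53 (mod 169)
142^3 ≡ 90 (mod 169)
142^4 ≡ 105 (mod 169)
142^6 ≡ 157 (mod 169)
142^12 ≡ 144 (mod 169)
142^13 ≡ 168 (mod 169)
142^26 ≡ 1 (mod 169) ✓
Therefore the multiplicative order of 142 modulo 169 is 26.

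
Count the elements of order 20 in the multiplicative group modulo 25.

8

φ(25) = φ(5^2) = 5·(5−1) = 20 = 2^2 · 5.
Since (Z/25Z)^× is cyclic of order 20, the number of elements of order d is φ(d) when d | 20 and 0 otherwise.
20 = 2^2 · 5 divides 20, and φ(20) = 8.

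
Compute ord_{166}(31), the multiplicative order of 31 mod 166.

41

Since 31 ∈ (Z/166Z)^×, its order divides φ(166) = φ(2)·φ(83) = 1·82 = 82 = 2 · 41.
Divisors of 82: 1, 2, 41, 82.
Evaluate successive powers at the divisors of 82:
31^1 ≡ 31
31^2 ≡ 131
31^41 ≡ 1
The smallest such exponent is 41, so the order of 31 is 41.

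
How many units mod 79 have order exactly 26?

12

φ(79) = 79 − 1 = 78 = 2 · 3 · 13.
Since (Z/79Z)^× is cyclic of order 78, the number of elements of order d is φ(d) when d | 78 and 0 otherwise.
26 = 2 · 13 divides 78, and φ(26) = 12.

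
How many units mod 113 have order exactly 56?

24

φ(113) = 113 − 1 = 112 = 2^4 · 7.
(Z/113Z)^× is cyclic (|G| = 112); a cyclic group of order m has exactly φ(d) elements of each order d | m, and none otherwise.
56 = 2^3 · 7 divides 112, and φ(56) = 24.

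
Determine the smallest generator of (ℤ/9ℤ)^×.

φ(9) = φ(3^2) = 3·(3−1) = 6 = 2 · 3.
g is a primitive root iff g^(6/q) ≢ 1 (mod 9) for each prime q ∈ {2, 3}.
g = 2: 2^3 ≡ 8; 2^2 ≡ 4 — none is 1, so 2 is a primitive root.
So 2 is the smallest generator of (Z/9Z)^×.

2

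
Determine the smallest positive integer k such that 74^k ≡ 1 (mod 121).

110

By Lagrange's theorem, ord_121(74) divides φ(121) = φ(11^2) = 11·(11−1) = 110 = 2 · 5 · 11.
Divisors of 110: 1, 2, 5, 10, 11, 22, 55, 110.
Check 74^d mod 121 for each divisor in increasing order:
74^1 ≡ 74 (mod 121)
74^2 ≡ 31 (mod 121)
74^5 ≡ 87 (mod 121)
74^10 ≡ 67 (mod 121)
74^11 ≡ 118 (mod 121)
74^22 ≡ 9 (mod 121)
74^55 ≡ 120 (mod 121)
74^110 ≡ 1 (mod 121) ✓
Therefore the multiplicative order of 74 modulo 121 is 110.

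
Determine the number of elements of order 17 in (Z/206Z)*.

φ(206) = φ(2)·φ(103) = 1·102 = 102 = 2 · 3 · 17.
(Z/206Z)^× is cyclic (|G| = 102); a cyclic group of order m has exactly φ(d) elements of each order d | m, and none otherwise.
17 | 102, and φ(17) = 17 − 1 = 16.

16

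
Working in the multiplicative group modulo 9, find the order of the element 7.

ord(7) | φ(9) = φ(3^2) = 3·(3−1) = 6 = 2 · 3.
Divisors of 6: 1, 2, 3, 6.
Check 7^d mod 9 for each divisor in increasing order:
7^1 ≡ 7 (mod 9)
7^2 ≡ 4 (mod 9)
7^3 ≡ 1 (mod 9) ✓
Therefore the multiplicative order of 7 modulo 9 is 3.

3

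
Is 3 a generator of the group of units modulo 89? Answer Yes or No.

Yes

φ(89) = 89 − 1 = 88 = 2^3 · 11.
It suffices to check that the order of 3 is not a proper divisor of 88: compute 3^(88/q) for q ∈ {2, 11}.
3^44 ≡ 88 (mod 89)  [q = 2: ≢ 1 ✓]
3^8 ≡ 64 (mod 89)  [q = 11: ≢ 1 ✓]
Every test exponent gives a nontrivial residue, hence 3 generates the full group.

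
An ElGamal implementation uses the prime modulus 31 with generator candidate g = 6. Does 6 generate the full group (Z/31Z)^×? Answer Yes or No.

No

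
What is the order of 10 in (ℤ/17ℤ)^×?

16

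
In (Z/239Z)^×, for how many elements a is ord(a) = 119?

96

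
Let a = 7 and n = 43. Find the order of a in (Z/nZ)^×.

6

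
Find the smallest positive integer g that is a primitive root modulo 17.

φ(17) = 17 − 1 = 16 = 2^4.
g is a primitive root iff g^(16/q) ≢ 1 (mod 17) for each prime q ∈ {2}.
g = 2: 2^8 ≡ 1 — hits 1, so not a primitive root.
g = 3: 3^8 ≡ 16 — none is 1, so 3 is a primitive root.
So 3 is the smallest generator of (Z/17Z)^×.

3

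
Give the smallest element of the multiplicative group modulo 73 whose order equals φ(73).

5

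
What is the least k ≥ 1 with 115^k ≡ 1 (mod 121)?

By Lagrange's theorem, ord_121(115) divides φ(121) = φ(11^2) = 11·(11−1) = 110 = 2 · 5 · 11.
Divisors of 110: 1, 2, 5, 10, 11, 22, 55, 110.
Evaluate successive powers at the divisors of 110:
115^1 ≡ 115 (mod 121)
115^2 ≡ 36 (mod 121)
115^5 ≡ 89 (mod 121)
115^10 ≡ 56 (mod 121)
115^11 ≡ 27 (mod 121)
115^22 ≡ 3 (mod 121)
115^55 ≡ 1 (mod 121) ✓
The smallest such exponent is 55, so the order of 115 is 55.

55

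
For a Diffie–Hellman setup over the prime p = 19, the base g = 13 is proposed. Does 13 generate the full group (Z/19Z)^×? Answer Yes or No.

φ(19) = 19 − 1 = 18 = 2 · 3^2.
13 is a primitive root mod 19 iff 13^(φ(19)/q) ≢ 1 for every prime q | φ(19), i.e. q ∈ {2, 3}.
13^9 ≡ 18 (mod 19)  [q = 2: ≢ 1 ✓]
13^6 ≡ 11 (mod 19)  [q = 3: ≢ 1 ✓]
Every test exponent gives a nontrivial residue, hence 13 generates the full group.

Yes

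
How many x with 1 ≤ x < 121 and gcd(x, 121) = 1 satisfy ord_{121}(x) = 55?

φ(121) = φ(11^2) = 11·(11−1) = 110 = 2 · 5 · 11.
In a cyclic group of order 110, there are φ(d) elements of order d for each divisor d of 110, and zero for non-divisors.
55 = 5 · 11 divides 110, and φ(55) = 40.

40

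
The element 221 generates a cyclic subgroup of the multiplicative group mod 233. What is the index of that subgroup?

By Lagrange's theorem, ord_233(221) divides φ(233) = 233 − 1 = 232 = 2^3 · 29.
Divisors of 232: 1, 2, 4, 8, 29, 58, 116, 232.
Evaluate successive powers at the divisors of 232:
221^1 ≡ 221 (mod 233)
221^2 ≡ 144 (mod 233)
221^4 ≡ 232 (mod 233)
221^8 ≡ 1 (mod 233) ✓
So ord_233(221) = 8, hence |⟨221⟩| = 8.
Index = |(Z/233Z)^×| / |⟨221⟩| = 232 / 8 = 29.

29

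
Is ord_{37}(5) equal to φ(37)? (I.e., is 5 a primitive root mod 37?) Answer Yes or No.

Yes

φ(37) = 37 − 1 = 36 = 2^2 · 3^2.
Test 5^(36/q) mod 37 for each prime factor q of 36:
5^18 ≡ 36 (mod 37)  [q = 2: ≢ 1 ✓]
5^12 ≡ 10 (mod 37)  [q = 3: ≢ 1 ✓]
None equal 1, so ord_37(5) = 36: 5 is a primitive root.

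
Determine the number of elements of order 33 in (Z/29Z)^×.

0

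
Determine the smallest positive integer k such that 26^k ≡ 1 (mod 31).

6

ord(26) | φ(31) = 31 − 1 = 30 = 2 · 3 · 5.
Divisors of 30: 1, 2, 3, 5, 6, 10, 15, 30.
Check 26^d mod 31 for each divisor in increasing order:
26^1 ≡ 26 (mod 31)
26^2 ≡ 25 (mod 31)
26^3 ≡ 30 (mod 31)
26^5 ≡ 6 (mod 31)
26^6 ≡ 1 (mod 31) ✓
The smallest such exponent is 6, so the order of 26 is 6.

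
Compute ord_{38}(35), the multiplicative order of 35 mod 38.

9

ord(35) | φ(38) = φ(2)·φ(19) = 1·18 = 18 = 2 · 3^2.
Divisors of 18: 1, 2, 3, 6, 9, 18.
Check 35^d mod 38 for each divisor in increasing order:
35^1 ≡ 35 (mod 38)
35^2 ≡ 9 (mod 38)
35^3 ≡ 11 (mod 38)
35^6 ≡ 7 (mod 38)
35^9 ≡ 1 (mod 38) ✓
The smallest such exponent is 9, so the order of 35 is 9.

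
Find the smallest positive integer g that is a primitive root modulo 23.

5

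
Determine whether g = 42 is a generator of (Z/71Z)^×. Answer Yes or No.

Yes

φ(71) = 71 − 1 = 70 = 2 · 5 · 7.
An element g generates (Z/71Z)^× iff g^(70/q) ≢ 1 (mod 71) for each prime q ∈ {2, 5, 7}.
42^35 ≡ 70 (mod 71)  [q = 2: ≢ 1 ✓]
42^14 ≡ 57 (mod 71)  [q = 5: ≢ 1 ✓]
42^10 ≡ 48 (mod 71)  [q = 7: ≢ 1 ✓]
None equal 1, so ord_71(42) = 70: 42 is a primitive root.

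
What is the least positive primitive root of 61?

2

φ(61) = 61 − 1 = 60 = 2^2 · 3 · 5.
Test candidates g = 2, 3, … against the prime factors q ∈ {2, 3, 5} of φ(61): g is a generator iff g^(60/q) ≢ 1 for every such q.
g = 2: 2^30 ≡ 60; 2^20 ≡ 47; 2^12 ≡ 9 — none is 1, so 2 is a primitive root.
So 2 is the smallest generator of (Z/61Z)^×.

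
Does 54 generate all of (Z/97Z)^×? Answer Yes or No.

No

φ(97) = 97 − 1 = 96 = 2^5 · 3.
It suffices to check that the order of 54 is not a proper divisor of 96: compute 54^(96/q) for q ∈ {2, 3}.
54^48 ≡ 1 (mod 97)  [q = 2: ≡ 1 ✗]
54^32 ≡ 35 (mod 97)  [q = 3: ≢ 1 ✓]
The check at q = 2 fails, so 54 generates a proper subgroup.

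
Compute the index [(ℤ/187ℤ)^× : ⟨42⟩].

ord(42) | φ(187) = φ(11·17) = (11−1)·(17−1) = 10·16 = 160 = 2^5 · 5.
Divisors of 160: 1, 2, 4, 5, 8, 10, 16, 20, 32, 40, 80, 160.
Evaluate successive powers at the divisors of 160:
42^1 ≡ 42 (mod 187)
42^2 ≡ 81 (mod 187)
42^4 ≡ 16 (mod 187)
42^5 ≡ 111 (mod 187)
42^8 ≡ 69 (mod 187)
42^10 ≡ 166 (mod 187)
42^16 ≡ 86 (mod 187)
42^20 ≡ 67 (mod 187)
42^32 ≡ 103 (mod 187)
42^40 ≡ 1 (mod 187) ✓
So ord_187(42) = 40, hence |⟨42⟩| = 40.
Index = |(Z/187Z)^×| / |⟨42⟩| = 160 / 40 = 4.

4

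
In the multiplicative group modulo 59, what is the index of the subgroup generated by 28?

ord(28) | φ(59) = 59 − 1 = 58 = 2 · 29.
Divisors of 58: 1, 2, 29, 58.
Evaluate successive powers at the divisors of 58:
28^1 ≡ 28 (mod 59)
28^2 ≡ 17 (mod 59)
28^29 ≡ 1 (mod 59) ✓
So ord_59(28) = 29, hence |⟨28⟩| = 29.
[(Z/59Z)^× : ⟨28⟩] = 58/29 = 2.

2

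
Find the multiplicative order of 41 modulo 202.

20

The order of 41 must divide φ(202) = φ(2)·φ(101) = 1·100 = 100 = 2^2 · 5^2.
Divisors of 100: 1, 2, 4, 5, 10, 20, 25, 50, 100.
Evaluate successive powers at the divisors of 100:
41^1 ≡ 41 (mod 202)
41^2 ≡ 65 (mod 202)
41^4 ≡ 185 (mod 202)
41^5 ≡ 111 (mod 202)
41^10 ≡ 201 (mod 202)
41^20 ≡ 1 (mod 202) ✓
Hence ord(41) = 20.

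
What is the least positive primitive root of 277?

φ(277) = 277 − 1 = 276 = 2^2 · 3 · 23.
Test candidates g = 2, 3, … against the prime factors q ∈ {2, 3, 23} of φ(277): g is a generator iff g^(276/q) ≢ 1 for every such q.
g = 2: 2^138 ≡ 276; 2^92 ≡ 1 — hits 1, so not a primitive root.
g = 3: 3^138 ≡ 1 — hits 1, so not a primitive root.
g = 4: 4^138 ≡ 1 — hits 1, so not a primitive root.
g = 5: 5^138 ≡ 276; 5^92 ≡ 116; 5^12 ≡ 27 — none is 1, so 5 is a primitive root.
Hence the least primitive root of 277 is 5.

5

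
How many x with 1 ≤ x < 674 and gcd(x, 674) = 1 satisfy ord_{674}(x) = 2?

φ(674) = φ(2)·φ(337) = 1·336 = 336 = 2^4 · 3 · 7.
(Z/674Z)^× is cyclic (|G| = 336); a cyclic group of order m has exactly φ(d) elements of each order d | m, and none otherwise.
2 | 336, and φ(2) = 2 − 1 = 1.

1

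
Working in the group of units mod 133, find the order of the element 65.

6

ord(65) | φ(133) = φ(7·19) = (7−1)·(19−1) = 6·18 = 108 = 2^2 · 3^3.
Divisors of 108: 1, 2, 3, 4, 6, 9, 12, 18, 27, 36, 54, 108.
Check 65^d mod 133 for each divisor in increasing order:
65^1 ≡ 65
65^2 ≡ 102
65^3 ≡ 113
65^4 ≡ 30
65^6 ≡ 1
The smallest such exponent is 6, so the order of 65 is 6.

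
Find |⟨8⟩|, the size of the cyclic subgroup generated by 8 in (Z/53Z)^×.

By Lagrange's theorem, ord_53(8) divides φ(53) = 53 − 1 = 52 = 2^2 · 13.
Divisors of 52: 1, 2, 4, 13, 26, 52.
Compute 8^d (mod 53) for the divisors d until we hit 1:
8^1 ≡ 8
8^2 ≡ 11
8^4 ≡ 15
8^13 ≡ 23
8^26 ≡ 52
8^52 ≡ 1
Therefore the multiplicative order of 8 modulo 53 is 52.

52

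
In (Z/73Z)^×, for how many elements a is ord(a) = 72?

φ(73) = 73 − 1 = 72 = 2^3 · 3^2.
In a cyclic group of order 72, there are φ(d) elements of order d for each divisor d of 72, and zero for non-divisors.
72 = 2^3 · 3^2 divides 72, and φ(72) = 24.

24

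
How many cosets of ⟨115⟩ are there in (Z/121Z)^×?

2

Since 115 ∈ (Z/121Z)^×, its order divides φ(121) = φ(11^2) = 11·(11−1) = 110 = 2 · 5 · 11.
Divisors of 110: 1, 2, 5, 10, 11, 22, 55, 110.
Evaluate successive powers at the divisors of 110:
115^1 ≡ 115
115^2 ≡ 36
115^5 ≡ 89
115^10 ≡ 56
115^11 ≡ 27
115^22 ≡ 3
115^55 ≡ 1
The order of 115 is 55, so the subgroup it generates has 55 elements.
The index is φ(121) / ord(115) = 110 / 55 = 2.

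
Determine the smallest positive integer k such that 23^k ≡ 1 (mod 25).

20

ord(23) | φ(25) = φ(5^2) = 5·(5−1) = 20 = 2^2 · 5.
Divisors of 20: 1, 2, 4, 5, 10, 20.
Compute 23^d (mod 25) for the divisors d until we hit 1:
23^1 ≡ 23
23^2 ≡ 4
23^4 ≡ 16
23^5 ≡ 18
23^10 ≡ 24
23^20 ≡ 1
The smallest such exponent is 20, so the order of 23 is 20.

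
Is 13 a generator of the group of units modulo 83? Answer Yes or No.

Yes

φ(83) = 83 − 1 = 82 = 2 · 41.
It suffices to check that the order of 13 is not a proper divisor of 82: compute 13^(82/q) for q ∈ {2, 41}.
13^41 ≡ 82 (mod 83)  [q = 2: ≢ 1 ✓]
13^2 ≡ 3 (mod 83)  [q = 41: ≢ 1 ✓]
All checks pass, so 13 has order 82 and is a primitive root modulo 83.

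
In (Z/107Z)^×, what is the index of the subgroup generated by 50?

The order of 50 must divide φ(107) = 107 − 1 = 106 = 2 · 53.
Divisors of 106: 1, 2, 53, 106.
Compute 50^d (mod 107) for the divisors d until we hit 1:
50^1 ≡ 50
50^2 ≡ 39
50^53 ≡ 106
50^106 ≡ 1
The order of 50 is 106, so the subgroup it generates has 106 elements.
[(Z/107Z)^× : ⟨50⟩] = 106/106 = 1.

1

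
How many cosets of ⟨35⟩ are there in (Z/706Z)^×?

8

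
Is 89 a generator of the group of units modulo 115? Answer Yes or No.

No

115 = 5 · 23 is a product of two distinct odd primes, so (Z/115Z)^× ≅ (Z/5Z)^× × (Z/23Z)^× is not cyclic.
No primitive root modulo 115 exists; in particular 89 is not one.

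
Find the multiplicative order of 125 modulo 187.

ord(125) | φ(187) = φ(11·17) = (11−1)·(17−1) = 10·16 = 160 = 2^5 · 5.
Divisors of 160: 1, 2, 4, 5, 8, 10, 16, 20, 32, 40, 80, 160.
Test each divisor d:
125^1 ≡ 125
125^2 ≡ 104
125^4 ≡ 157
125^5 ≡ 177
125^8 ≡ 152
125^10 ≡ 100
125^16 ≡ 103
125^20 ≡ 89
125^32 ≡ 137
125^40 ≡ 67
125^80 ≡ 1
So ord_187(125) = 80.

80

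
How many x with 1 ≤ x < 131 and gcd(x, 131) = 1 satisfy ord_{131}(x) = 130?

48

φ(131) = 131 − 1 = 130 = 2 · 5 · 13.
(Z/131Z)^× is cyclic (|G| = 130); a cyclic group of order m has exactly φ(d) elements of each order d | m, and none otherwise.
130 = 2 · 5 · 13 divides 130, and φ(130) = 48.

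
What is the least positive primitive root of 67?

2

φ(67) = 67 − 1 = 66 = 2 · 3 · 11.
g is a primitive root iff g^(66/q) ≢ 1 (mod 67) for each prime q ∈ {2, 3, 11}.
g = 2: 2^33 ≡ 66; 2^22 ≡ 37; 2^6 ≡ 64 — none is 1, so 2 is a primitive root.
The smallest primitive root modulo 67 is 2.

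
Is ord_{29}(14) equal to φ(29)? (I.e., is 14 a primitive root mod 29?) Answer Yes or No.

Yes

φ(29) = 29 − 1 = 28 = 2^2 · 7.
An element g generates (Z/29Z)^× iff g^(28/q) ≢ 1 (mod 29) for each prime q ∈ {2, 7}.
14^14 ≡ 28 (mod 29)  [q = 2: ≢ 1 ✓]
14^4 ≡ 20 (mod 29)  [q = 7: ≢ 1 ✓]
Every test exponent gives a nontrivial residue, hence 14 generates the full group.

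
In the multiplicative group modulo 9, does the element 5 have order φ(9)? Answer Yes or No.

Yes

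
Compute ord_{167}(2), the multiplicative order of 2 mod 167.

83

ord(2) | φ(167) = 167 − 1 = 166 = 2 · 83.
Divisors of 166: 1, 2, 83, 166.
Evaluate successive powers at the divisors of 166:
2^1 ≡ 2
2^2 ≡ 4
2^83 ≡ 1
The smallest such exponent is 83, so the order of 2 is 83.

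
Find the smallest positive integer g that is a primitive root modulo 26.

7

φ(26) = φ(2)·φ(13) = 1·12 = 12 = 2^2 · 3.
Test candidates g = 2, 3, … against the prime factors q ∈ {2, 3} of φ(26): g is a generator iff g^(12/q) ≢ 1 for every such q.
g = 2: gcd(2, 26) = 2 > 1, not a unit — skip.
g = 3: 3^6 ≡ 1 — hits 1, so not a primitive root.
g = 4: gcd(4, 26) = 2 > 1, not a unit — skip.
g = 5: 5^6 ≡ 25; 5^4 ≡ 1 — hits 1, so not a primitive root.
g = 6: gcd(6, 26) = 2 > 1, not a unit — skip.
g = 7: 7^6 ≡ 25; 7^4 ≡ 9 — none is 1, so 7 is a primitive root.
Hence the least primitive root of 26 is 7.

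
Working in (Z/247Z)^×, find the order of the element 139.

ord(139) | φ(247) = φ(13·19) = (13−1)·(19−1) = 12·18 = 216 = 2^3 · 3^3.
Divisors of 216: 1, 2, 3, 4, 6, 8, 9, 12, 18, 24, 27, 36, 54, 72, 108, 216.
Check 139^d mod 247 for each divisor in increasing order:
139^1 ≡ 139 (mod 247)
139^2 ≡ 55 (mod 247)
139^3 ≡ 235 (mod 247)
139^4 ≡ 61 (mod 247)
139^6 ≡ 144 (mod 247)
139^8 ≡ 16 (mod 247)
139^9 ≡ 1 (mod 247) ✓
So ord_247(139) = 9.

9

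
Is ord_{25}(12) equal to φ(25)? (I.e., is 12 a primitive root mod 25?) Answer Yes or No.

φ(25) = φ(5^2) = 5·(5−1) = 20 = 2^2 · 5.
12 is a primitive root mod 25 iff 12^(φ(25)/q) ≢ 1 for every prime q | φ(25), i.e. q ∈ {2, 5}.
12^10 ≡ 24 (mod 25)  [q = 2: ≢ 1 ✓]
12^4 ≡ 11 (mod 25)  [q = 5: ≢ 1 ✓]
Every test exponent gives a nontrivial residue, hence 12 generates the full group.

Yes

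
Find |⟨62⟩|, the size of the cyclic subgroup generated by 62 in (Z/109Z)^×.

The order of 62 must divide φ(109) = 109 − 1 = 108 = 2^2 · 3^3.
Divisors of 108: 1, 2, 3, 4, 6, 9, 12, 18, 27, 36, 54, 108.
Evaluate successive powers at the divisors of 108:
62^1 ≡ 62
62^2 ≡ 29
62^3 ≡ 54
62^4 ≡ 78
62^6 ≡ 82
62^9 ≡ 68
62^12 ≡ 75
62^18 ≡ 46
62^27 ≡ 76
62^36 ≡ 45
62^54 ≡ 108
62^108 ≡ 1
The smallest such exponent is 108, so the order of 62 is 108.

108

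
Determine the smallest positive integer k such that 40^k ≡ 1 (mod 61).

12

By Lagrange's theorem, ord_61(40) divides φ(61) = 61 − 1 = 60 = 2^2 · 3 · 5.
Divisors of 60: 1, 2, 3, 4, 5, 6, 10, 12, 15, 20, 30, 60.
Compute 40^d (mod 61) for the divisors d until we hit 1:
40^1 ≡ 40 (mod 61)
40^2 ≡ 14 (mod 61)
40^3 ≡ 11 (mod 61)
40^4 ≡ 13 (mod 61)
40^5 ≡ 32 (mod 61)
40^6 ≡ 60 (mod 61)
40^10 ≡ 48 (mod 61)
40^12 ≡ 1 (mod 61) ✓
Therefore the multiplicative order of 40 modulo 61 is 12.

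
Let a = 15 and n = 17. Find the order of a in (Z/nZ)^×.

Since 15 ∈ (Z/17Z)^×, its order divides φ(17) = 17 − 1 = 16 = 2^4.
Divisors of 16: 1, 2, 4, 8, 16.
Evaluate successive powers at the divisors of 16:
15^1 ≡ 15 (mod 17)
15^2 ≡ 4 (mod 17)
15^4 ≡ 16 (mod 17)
15^8 ≡ 1 (mod 17) ✓
Hence ord(15) = 8.

8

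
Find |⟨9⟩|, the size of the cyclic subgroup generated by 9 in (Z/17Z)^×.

8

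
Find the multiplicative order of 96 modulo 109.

By Lagrange's theorem, ord_109(96) divides φ(109) = 109 − 1 = 108 = 2^2 · 3^3.
Divisors of 108: 1, 2, 3, 4, 6, 9, 12, 18, 27, 36, 54, 108.
Test each divisor d:
96^1 ≡ 96 (mod 109)
96^2 ≡ 60 (mod 109)
96^3 ≡ 92 (mod 109)
96^4 ≡ 3 (mod 109)
96^6 ≡ 71 (mod 109)
96^9 ≡ 101 (mod 109)
96^12 ≡ 27 (mod 109)
96^18 ≡ 64 (mod 109)
96^27 ≡ 33 (mod 109)
96^36 ≡ 63 (mod 109)
96^54 ≡ 108 (mod 109)
96^108 ≡ 1 (mod 109) ✓
Therefore the multiplicative order of 96 modulo 109 is 108.

108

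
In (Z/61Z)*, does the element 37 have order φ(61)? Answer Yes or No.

No

φ(61) = 61 − 1 = 60 = 2^2 · 3 · 5.
An element g generates (Z/61Z)^× iff g^(60/q) ≢ 1 (mod 61) for each prime q ∈ {2, 3, 5}.
37^30 ≡ 60 (mod 61)  [q = 2: ≢ 1 ✓]
37^20 ≡ 1 (mod 61)  [q = 3: ≡ 1 ✗]
37^12 ≡ 34 (mod 61)  [q = 5: ≢ 1 ✓]
The check at q = 3 fails, so 37 generates a proper subgroup.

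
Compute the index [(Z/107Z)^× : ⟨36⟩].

2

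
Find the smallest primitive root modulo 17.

φ(17) = 17 − 1 = 16 = 2^4.
Test candidates g = 2, 3, … against the prime factors q ∈ {2} of φ(17): g is a generator iff g^(16/q) ≢ 1 for every such q.
g = 2: 2^8 ≡ 1 — hits 1, so not a primitive root.
g = 3: 3^8 ≡ 16 — none is 1, so 3 is a primitive root.
So 3 is the smallest generator of (Z/17Z)^×.

3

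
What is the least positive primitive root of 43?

3

φ(43) = 43 − 1 = 42 = 2 · 3 · 7.
Test candidates g = 2, 3, … against the prime factors q ∈ {2, 3, 7} of φ(43): g is a generator iff g^(42/q) ≢ 1 for every such q.
g = 2: 2^21 ≡ 42; 2^14 ≡ 1 — hits 1, so not a primitive root.
g = 3: 3^21 ≡ 42; 3^14 ≡ 36; 3^6 ≡ 41 — none is 1, so 3 is a primitive root.
So 3 is the smallest generator of (Z/43Z)^×.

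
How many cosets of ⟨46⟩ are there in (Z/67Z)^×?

1

ord(46) | φ(67) = 67 − 1 = 66 = 2 · 3 · 11.
Divisors of 66: 1, 2, 3, 6, 11, 22, 33, 66.
Test each divisor d:
46^1 ≡ 46 (mod 67)
46^2 ≡ 39 (mod 67)
46^3 ≡ 52 (mod 67)
46^6 ≡ 24 (mod 67)
46^11 ≡ 30 (mod 67)
46^22 ≡ 29 (mod 67)
46^33 ≡ 66 (mod 67)
46^66 ≡ 1 (mod 67) ✓
So ord_67(46) = 66, hence |⟨46⟩| = 66.
Index = |(Z/67Z)^×| / |⟨46⟩| = 66 / 66 = 1.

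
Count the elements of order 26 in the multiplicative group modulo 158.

φ(158) = φ(2)·φ(79) = 1·78 = 78 = 2 · 3 · 13.
(Z/158Z)^× is cyclic (|G| = 78); a cyclic group of order m has exactly φ(d) elements of each order d | m, and none otherwise.
26 = 2 · 13 divides 78, and φ(26) = 12.

12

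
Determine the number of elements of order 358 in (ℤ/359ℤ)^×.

178

φ(359) = 359 − 1 = 358 = 2 · 179.
Since (Z/359Z)^× is cyclic of order 358, the number of elements of order d is φ(d) when d | 358 and 0 otherwise.
358 = 2 · 179 divides 358, and φ(358) = 178.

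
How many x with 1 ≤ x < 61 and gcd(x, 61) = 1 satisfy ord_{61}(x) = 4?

2

φ(61) = 61 − 1 = 60 = 2^2 · 3 · 5.
In a cyclic group of order 60, there are φ(d) elements of order d for each divisor d of 60, and zero for non-divisors.
4 = 2^2 divides 60, and φ(4) = 2.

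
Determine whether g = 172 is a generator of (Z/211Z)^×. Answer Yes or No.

φ(211) = 211 − 1 = 210 = 2 · 3 · 5 · 7.
An element g generates (Z/211Z)^× iff g^(210/q) ≢ 1 (mod 211) for each prime q ∈ {2, 3, 5, 7}.
172^105 ≡ 1 (mod 211)  [q = 2: ≡ 1 ✗]
172^70 ≡ 196 (mod 211)  [q = 3: ≢ 1 ✓]
172^42 ≡ 55 (mod 211)  [q = 5: ≢ 1 ✓]
172^30 ≡ 199 (mod 211)  [q = 7: ≢ 1 ✓]
The check at q = 2 fails, so 172 generates a proper subgroup.

No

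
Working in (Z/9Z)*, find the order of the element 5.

6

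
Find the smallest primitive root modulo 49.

φ(49) = φ(7^2) = 7·(7−1) = 42 = 2 · 3 · 7.
Test candidates g = 2, 3, … against the prime factors q ∈ {2, 3, 7} of φ(49): g is a generator iff g^(42/q) ≢ 1 for every such q.
g = 2: 2^21 ≡ 1 — hits 1, so not a primitive root.
g = 3: 3^21 ≡ 48; 3^14 ≡ 30; 3^6 ≡ 43 — none is 1, so 3 is a primitive root.
So 3 is the smallest generator of (Z/49Z)^×.

3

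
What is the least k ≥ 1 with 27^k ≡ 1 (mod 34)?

16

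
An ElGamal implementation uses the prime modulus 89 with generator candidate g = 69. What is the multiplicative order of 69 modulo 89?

The order of 69 must divide φ(89) = 89 − 1 = 88 = 2^3 · 11.
Divisors of 88: 1, 2, 4, 8, 11, 22, 44, 88.
Test each divisor d:
69^1 ≡ 69 (mod 89)
69^2 ≡ 44 (mod 89)
69^4 ≡ 67 (mod 89)
69^8 ≡ 39 (mod 89)
69^11 ≡ 34 (mod 89)
69^22 ≡ 88 (mod 89)
69^44 ≡ 1 (mod 89) ✓
Hence ord(69) = 44.

44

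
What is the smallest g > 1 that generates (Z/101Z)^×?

2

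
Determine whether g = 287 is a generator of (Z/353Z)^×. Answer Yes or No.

φ(353) = 353 − 1 = 352 = 2^5 · 11.
It suffices to check that the order of 287 is not a proper divisor of 352: compute 287^(352/q) for q ∈ {2, 11}.
287^176 ≡ 352 (mod 353)  [q = 2: ≢ 1 ✓]
287^32 ≡ 231 (mod 353)  [q = 11: ≢ 1 ✓]
All checks pass, so 287 has order 352 and is a primitive root modulo 353.

Yes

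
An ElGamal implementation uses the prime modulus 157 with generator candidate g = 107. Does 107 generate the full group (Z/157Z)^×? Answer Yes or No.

No

φ(157) = 157 − 1 = 156 = 2^2 · 3 · 13.
Test 107^(156/q) mod 157 for each prime factor q of 156:
107^78 ≡ 156 (mod 157)  [q = 2: ≢ 1 ✓]
107^52 ≡ 144 (mod 157)  [q = 3: ≢ 1 ✓]
107^12 ≡ 1 (mod 157)  [q = 13: ≡ 1 ✗]
107^12 ≡ 1 shows ord(107) | 12, strictly less than φ(157); not a primitive root.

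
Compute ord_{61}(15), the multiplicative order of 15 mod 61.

15

By Lagrange's theorem, ord_61(15) divides φ(61) = 61 − 1 = 60 = 2^2 · 3 · 5.
Divisors of 60: 1, 2, 3, 4, 5, 6, 10, 12, 15, 20, 30, 60.
Test each divisor d:
15^1 ≡ 15 (mod 61)
15^2 ≡ 42 (mod 61)
15^3 ≡ 20 (mod 61)
15^4 ≡ 56 (mod 61)
15^5 ≡ 47 (mod 61)
15^6 ≡ 34 (mod 61)
15^10 ≡ 13 (mod 61)
15^12 ≡ 58 (mod 61)
15^15 ≡ 1 (mod 61) ✓
So ord_61(15) = 15.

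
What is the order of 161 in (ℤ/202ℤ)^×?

Since 161 ∈ (Z/202Z)^×, its order divides φ(202) = φ(2)·φ(101) = 1·100 = 100 = 2^2 · 5^2.
Divisors of 100: 1, 2, 4, 5, 10, 20, 25, 50, 100.
Test each divisor d:
161^1 ≡ 161
161^2 ≡ 65
161^4 ≡ 185
161^5 ≡ 91
161^10 ≡ 201
161^20 ≡ 1
The smallest such exponent is 20, so the order of 161 is 20.

20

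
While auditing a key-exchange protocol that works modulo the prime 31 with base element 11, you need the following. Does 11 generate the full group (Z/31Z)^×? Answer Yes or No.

φ(31) = 31 − 1 = 30 = 2 · 3 · 5.
11 is a primitive root mod 31 iff 11^(φ(31)/q) ≢ 1 for every prime q | φ(31), i.e. q ∈ {2, 3, 5}.
11^15 ≡ 30 (mod 31)  [q = 2: ≢ 1 ✓]
11^10 ≡ 5 (mod 31)  [q = 3: ≢ 1 ✓]
11^6 ≡ 4 (mod 31)  [q = 5: ≢ 1 ✓]
Every test exponent gives a nontrivial residue, hence 11 generates the full group.

Yes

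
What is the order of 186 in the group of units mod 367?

366

The order of 186 must divide φ(367) = 367 − 1 = 366 = 2 · 3 · 61.
Divisors of 366: 1, 2, 3, 6, 61, 122, 183, 366.
Evaluate successive powers at the divisors of 366:
186^1 ≡ 186
186^2 ≡ 98
186^3 ≡ 245
186^6 ≡ 204
186^61 ≡ 84
186^122 ≡ 83
186^183 ≡ 366
186^366 ≡ 1
The smallest such exponent is 366, so the order of 186 is 366.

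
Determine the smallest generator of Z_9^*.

2

φ(9) = φ(3^2) = 3·(3−1) = 6 = 2 · 3.
Test candidates g = 2, 3, … against the prime factors q ∈ {2, 3} of φ(9): g is a generator iff g^(6/q) ≢ 1 for every such q.
g = 2: 2^3 ≡ 8; 2^2 ≡ 4 — none is 1, so 2 is a primitive root.
Hence the least primitive root of 9 is 2.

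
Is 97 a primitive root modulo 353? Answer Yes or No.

No

φ(353) = 353 − 1 = 352 = 2^5 · 11.
Test 97^(352/q) mod 353 for each prime factor q of 352:
97^176 ≡ 1 (mod 353)  [q = 2: ≡ 1 ✗]
97^32 ≡ 131 (mod 353)  [q = 11: ≢ 1 ✓]
The check at q = 2 fails, so 97 generates a proper subgroup.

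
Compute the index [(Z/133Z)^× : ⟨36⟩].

12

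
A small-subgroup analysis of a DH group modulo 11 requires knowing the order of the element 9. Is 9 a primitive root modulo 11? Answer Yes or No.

φ(11) = 11 − 1 = 10 = 2 · 5.
An element g generates (Z/11Z)^× iff g^(10/q) ≢ 1 (mod 11) for each prime q ∈ {2, 5}.
9^5 ≡ 1 (mod 11)  [q = 2: ≡ 1 ✗]
9^2 ≡ 4 (mod 11)  [q = 5: ≢ 1 ✓]
9^5 ≡ 1 shows ord(9) | 5, strictly less than φ(11); not a primitive root.

No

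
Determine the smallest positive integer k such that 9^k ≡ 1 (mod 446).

By Lagrange's theorem, ord_446(9) divides φ(446) = φ(2)·φ(223) = 1·222 = 222 = 2 · 3 · 37.
Divisors of 222: 1, 2, 3, 6, 37, 74, 111, 222.
Evaluate successive powers at the divisors of 222:
9^1 ≡ 9
9^2 ≡ 81
9^3 ≡ 283
9^6 ≡ 255
9^37 ≡ 183
9^74 ≡ 39
9^111 ≡ 1
The smallest such exponent is 111, so the order of 9 is 111.

111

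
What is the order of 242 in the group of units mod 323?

36

By Lagrange's theorem, ord_323(242) divides φ(323) = φ(17·19) = (17−1)·(19−1) = 16·18 = 288 = 2^5 · 3^2.
Divisors of 288: 1, 2, 3, 4, 6, 8, 9, 12, 16, 18, 24, 32, 36, 48, 72, 96, 144, 288.
Test each divisor d:
242^1 ≡ 242 (mod 323)
242^2 ≡ 101 (mod 323)
242^3 ≡ 217 (mod 323)
242^4 ≡ 188 (mod 323)
242^6 ≡ 254 (mod 323)
242^8 ≡ 137 (mod 323)
242^9 ≡ 208 (mod 323)
242^12 ≡ 239 (mod 323)
242^16 ≡ 35 (mod 323)
242^18 ≡ 305 (mod 323)
242^24 ≡ 273 (mod 323)
242^32 ≡ 256 (mod 323)
242^36 ≡ 1 (mod 323) ✓
Therefore the multiplicative order of 242 modulo 323 is 36.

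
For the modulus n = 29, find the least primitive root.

φ(29) = 29 − 1 = 28 = 2^2 · 7.
g is a primitive root iff g^(28/q) ≢ 1 (mod 29) for each prime q ∈ {2, 7}.
g = 2: 2^14 ≡ 28; 2^4 ≡ 16 — none is 1, so 2 is a primitive root.
So 2 is the smallest generator of (Z/29Z)^×.

2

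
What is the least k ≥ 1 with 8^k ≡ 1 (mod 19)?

Since 8 ∈ (Z/19Z)^×, its order divides φ(19) = 19 − 1 = 18 = 2 · 3^2.
Divisors of 18: 1, 2, 3, 6, 9, 18.
Evaluate successive powers at the divisors of 18:
8^1 ≡ 8 (mod 19)
8^2 ≡ 7 (mod 19)
8^3 ≡ 18 (mod 19)
8^6 ≡ 1 (mod 19) ✓
The smallest such exponent is 6, so the order of 8 is 6.

6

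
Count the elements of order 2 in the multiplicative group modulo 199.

1

φ(199) = 199 − 1 = 198 = 2 · 3^2 · 11.
In a cyclic group of order 198, there are φ(d) elements of order d for each divisor d of 198, and zero for non-divisors.
2 | 198, and φ(2) = 2 − 1 = 1.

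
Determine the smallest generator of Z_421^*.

φ(421) = 421 − 1 = 420 = 2^2 · 3 · 5 · 7.
Test candidates g = 2, 3, … against the prime factors q ∈ {2, 3, 5, 7} of φ(421): g is a generator iff g^(420/q) ≢ 1 for every such q.
g = 2: 2^210 ≡ 420; 2^140 ≡ 400; 2^84 ≡ 279; 2^60 ≡ 370 — none is 1, so 2 is a primitive root.
Hence the least primitive root of 421 is 2.

2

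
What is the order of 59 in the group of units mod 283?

141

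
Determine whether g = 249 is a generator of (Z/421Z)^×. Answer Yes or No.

No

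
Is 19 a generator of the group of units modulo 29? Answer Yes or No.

Yes

φ(29) = 29 − 1 = 28 = 2^2 · 7.
It suffices to check that the order of 19 is not a proper divisor of 28: compute 19^(28/q) for q ∈ {2, 7}.
19^14 ≡ 28 (mod 29)  [q = 2: ≢ 1 ✓]
19^4 ≡ 24 (mod 29)  [q = 7: ≢ 1 ✓]
None equal 1, so ord_29(19) = 28: 19 is a primitive root.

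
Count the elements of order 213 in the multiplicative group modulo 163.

φ(163) = 163 − 1 = 162 = 2 · 3^4.
In a cyclic group of order 162, there are φ(d) elements of order d for each divisor d of 162, and zero for non-divisors.
213 does not divide 162, so no element of (Z/163Z)^× has order 213.

0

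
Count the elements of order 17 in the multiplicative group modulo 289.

16

φ(289) = φ(17^2) = 17·(17−1) = 272 = 2^4 · 17.
In a cyclic group of order 272, there are φ(d) elements of order d for each divisor d of 272, and zero for non-divisors.
17 | 272, and φ(17) = 17 − 1 = 16.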